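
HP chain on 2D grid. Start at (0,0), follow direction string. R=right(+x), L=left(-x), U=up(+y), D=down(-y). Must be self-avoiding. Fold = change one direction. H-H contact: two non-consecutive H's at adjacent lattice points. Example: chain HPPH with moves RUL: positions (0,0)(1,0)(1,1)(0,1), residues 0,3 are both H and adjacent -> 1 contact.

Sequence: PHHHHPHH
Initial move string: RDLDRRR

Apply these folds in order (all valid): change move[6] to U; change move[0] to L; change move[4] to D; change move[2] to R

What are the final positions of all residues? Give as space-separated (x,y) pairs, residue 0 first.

Initial moves: RDLDRRR
Fold: move[6]->U => RDLDRRU (positions: [(0, 0), (1, 0), (1, -1), (0, -1), (0, -2), (1, -2), (2, -2), (2, -1)])
Fold: move[0]->L => LDLDRRU (positions: [(0, 0), (-1, 0), (-1, -1), (-2, -1), (-2, -2), (-1, -2), (0, -2), (0, -1)])
Fold: move[4]->D => LDLDDRU (positions: [(0, 0), (-1, 0), (-1, -1), (-2, -1), (-2, -2), (-2, -3), (-1, -3), (-1, -2)])
Fold: move[2]->R => LDRDDRU (positions: [(0, 0), (-1, 0), (-1, -1), (0, -1), (0, -2), (0, -3), (1, -3), (1, -2)])

Answer: (0,0) (-1,0) (-1,-1) (0,-1) (0,-2) (0,-3) (1,-3) (1,-2)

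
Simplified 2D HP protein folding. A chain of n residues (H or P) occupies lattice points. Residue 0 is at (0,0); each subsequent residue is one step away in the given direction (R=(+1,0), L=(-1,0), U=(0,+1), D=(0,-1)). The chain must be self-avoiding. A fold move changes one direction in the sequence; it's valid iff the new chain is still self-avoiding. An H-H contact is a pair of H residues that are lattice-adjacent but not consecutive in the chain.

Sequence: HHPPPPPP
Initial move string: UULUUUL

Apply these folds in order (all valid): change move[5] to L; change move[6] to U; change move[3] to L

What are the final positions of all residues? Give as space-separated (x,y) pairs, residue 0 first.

Answer: (0,0) (0,1) (0,2) (-1,2) (-2,2) (-2,3) (-3,3) (-3,4)

Derivation:
Initial moves: UULUUUL
Fold: move[5]->L => UULUULL (positions: [(0, 0), (0, 1), (0, 2), (-1, 2), (-1, 3), (-1, 4), (-2, 4), (-3, 4)])
Fold: move[6]->U => UULUULU (positions: [(0, 0), (0, 1), (0, 2), (-1, 2), (-1, 3), (-1, 4), (-2, 4), (-2, 5)])
Fold: move[3]->L => UULLULU (positions: [(0, 0), (0, 1), (0, 2), (-1, 2), (-2, 2), (-2, 3), (-3, 3), (-3, 4)])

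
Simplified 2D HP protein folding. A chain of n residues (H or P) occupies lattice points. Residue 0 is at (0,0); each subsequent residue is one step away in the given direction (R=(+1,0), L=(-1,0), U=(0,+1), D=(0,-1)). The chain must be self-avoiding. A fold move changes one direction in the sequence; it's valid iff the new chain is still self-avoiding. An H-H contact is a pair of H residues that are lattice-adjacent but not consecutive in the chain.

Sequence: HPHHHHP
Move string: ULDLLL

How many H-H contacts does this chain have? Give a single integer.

Answer: 1

Derivation:
Positions: [(0, 0), (0, 1), (-1, 1), (-1, 0), (-2, 0), (-3, 0), (-4, 0)]
H-H contact: residue 0 @(0,0) - residue 3 @(-1, 0)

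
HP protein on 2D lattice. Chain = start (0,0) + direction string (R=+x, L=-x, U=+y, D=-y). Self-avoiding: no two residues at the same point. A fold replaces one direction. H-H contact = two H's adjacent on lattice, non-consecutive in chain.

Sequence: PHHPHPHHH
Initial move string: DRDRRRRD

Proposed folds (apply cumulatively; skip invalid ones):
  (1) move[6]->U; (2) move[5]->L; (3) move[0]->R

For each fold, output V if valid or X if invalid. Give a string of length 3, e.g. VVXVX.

Answer: XXV

Derivation:
Initial: DRDRRRRD -> [(0, 0), (0, -1), (1, -1), (1, -2), (2, -2), (3, -2), (4, -2), (5, -2), (5, -3)]
Fold 1: move[6]->U => DRDRRRUD INVALID (collision), skipped
Fold 2: move[5]->L => DRDRRLRD INVALID (collision), skipped
Fold 3: move[0]->R => RRDRRRRD VALID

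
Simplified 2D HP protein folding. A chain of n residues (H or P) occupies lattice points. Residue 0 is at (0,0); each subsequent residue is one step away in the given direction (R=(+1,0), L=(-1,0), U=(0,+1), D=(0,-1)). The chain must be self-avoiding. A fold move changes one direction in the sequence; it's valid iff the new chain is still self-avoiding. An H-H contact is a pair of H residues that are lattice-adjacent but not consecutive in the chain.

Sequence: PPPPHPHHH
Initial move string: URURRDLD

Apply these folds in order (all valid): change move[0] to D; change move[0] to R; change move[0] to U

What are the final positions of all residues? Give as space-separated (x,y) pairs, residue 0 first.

Answer: (0,0) (0,1) (1,1) (1,2) (2,2) (3,2) (3,1) (2,1) (2,0)

Derivation:
Initial moves: URURRDLD
Fold: move[0]->D => DRURRDLD (positions: [(0, 0), (0, -1), (1, -1), (1, 0), (2, 0), (3, 0), (3, -1), (2, -1), (2, -2)])
Fold: move[0]->R => RRURRDLD (positions: [(0, 0), (1, 0), (2, 0), (2, 1), (3, 1), (4, 1), (4, 0), (3, 0), (3, -1)])
Fold: move[0]->U => URURRDLD (positions: [(0, 0), (0, 1), (1, 1), (1, 2), (2, 2), (3, 2), (3, 1), (2, 1), (2, 0)])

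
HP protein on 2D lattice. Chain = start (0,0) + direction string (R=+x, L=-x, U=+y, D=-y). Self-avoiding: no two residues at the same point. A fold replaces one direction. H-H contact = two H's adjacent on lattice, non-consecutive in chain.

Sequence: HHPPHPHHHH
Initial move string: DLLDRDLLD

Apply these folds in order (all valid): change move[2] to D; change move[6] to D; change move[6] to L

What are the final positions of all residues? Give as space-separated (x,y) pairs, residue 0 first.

Initial moves: DLLDRDLLD
Fold: move[2]->D => DLDDRDLLD (positions: [(0, 0), (0, -1), (-1, -1), (-1, -2), (-1, -3), (0, -3), (0, -4), (-1, -4), (-2, -4), (-2, -5)])
Fold: move[6]->D => DLDDRDDLD (positions: [(0, 0), (0, -1), (-1, -1), (-1, -2), (-1, -3), (0, -3), (0, -4), (0, -5), (-1, -5), (-1, -6)])
Fold: move[6]->L => DLDDRDLLD (positions: [(0, 0), (0, -1), (-1, -1), (-1, -2), (-1, -3), (0, -3), (0, -4), (-1, -4), (-2, -4), (-2, -5)])

Answer: (0,0) (0,-1) (-1,-1) (-1,-2) (-1,-3) (0,-3) (0,-4) (-1,-4) (-2,-4) (-2,-5)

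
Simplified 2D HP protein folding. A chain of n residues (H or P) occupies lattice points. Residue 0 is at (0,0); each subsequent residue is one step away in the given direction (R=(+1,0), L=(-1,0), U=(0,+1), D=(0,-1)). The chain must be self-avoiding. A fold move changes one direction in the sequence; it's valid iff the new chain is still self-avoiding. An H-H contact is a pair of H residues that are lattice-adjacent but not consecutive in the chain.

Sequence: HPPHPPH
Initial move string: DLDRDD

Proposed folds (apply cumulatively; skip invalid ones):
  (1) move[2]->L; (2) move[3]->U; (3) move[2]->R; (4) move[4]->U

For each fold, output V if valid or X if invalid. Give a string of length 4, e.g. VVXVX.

Initial: DLDRDD -> [(0, 0), (0, -1), (-1, -1), (-1, -2), (0, -2), (0, -3), (0, -4)]
Fold 1: move[2]->L => DLLRDD INVALID (collision), skipped
Fold 2: move[3]->U => DLDUDD INVALID (collision), skipped
Fold 3: move[2]->R => DLRRDD INVALID (collision), skipped
Fold 4: move[4]->U => DLDRUD INVALID (collision), skipped

Answer: XXXX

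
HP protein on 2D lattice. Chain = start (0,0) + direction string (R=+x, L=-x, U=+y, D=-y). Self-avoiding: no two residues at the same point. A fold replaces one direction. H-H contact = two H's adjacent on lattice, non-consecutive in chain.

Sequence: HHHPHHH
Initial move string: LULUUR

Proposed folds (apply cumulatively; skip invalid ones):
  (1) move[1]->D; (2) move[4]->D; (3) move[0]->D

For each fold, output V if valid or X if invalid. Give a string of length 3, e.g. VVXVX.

Answer: VXX

Derivation:
Initial: LULUUR -> [(0, 0), (-1, 0), (-1, 1), (-2, 1), (-2, 2), (-2, 3), (-1, 3)]
Fold 1: move[1]->D => LDLUUR VALID
Fold 2: move[4]->D => LDLUDR INVALID (collision), skipped
Fold 3: move[0]->D => DDLUUR INVALID (collision), skipped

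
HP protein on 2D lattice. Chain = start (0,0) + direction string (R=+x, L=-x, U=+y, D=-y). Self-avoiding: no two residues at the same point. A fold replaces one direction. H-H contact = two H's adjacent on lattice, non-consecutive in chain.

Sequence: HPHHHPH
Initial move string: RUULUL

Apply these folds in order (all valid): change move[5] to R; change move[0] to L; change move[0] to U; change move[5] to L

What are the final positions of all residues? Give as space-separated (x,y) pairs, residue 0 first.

Initial moves: RUULUL
Fold: move[5]->R => RUULUR (positions: [(0, 0), (1, 0), (1, 1), (1, 2), (0, 2), (0, 3), (1, 3)])
Fold: move[0]->L => LUULUR (positions: [(0, 0), (-1, 0), (-1, 1), (-1, 2), (-2, 2), (-2, 3), (-1, 3)])
Fold: move[0]->U => UUULUR (positions: [(0, 0), (0, 1), (0, 2), (0, 3), (-1, 3), (-1, 4), (0, 4)])
Fold: move[5]->L => UUULUL (positions: [(0, 0), (0, 1), (0, 2), (0, 3), (-1, 3), (-1, 4), (-2, 4)])

Answer: (0,0) (0,1) (0,2) (0,3) (-1,3) (-1,4) (-2,4)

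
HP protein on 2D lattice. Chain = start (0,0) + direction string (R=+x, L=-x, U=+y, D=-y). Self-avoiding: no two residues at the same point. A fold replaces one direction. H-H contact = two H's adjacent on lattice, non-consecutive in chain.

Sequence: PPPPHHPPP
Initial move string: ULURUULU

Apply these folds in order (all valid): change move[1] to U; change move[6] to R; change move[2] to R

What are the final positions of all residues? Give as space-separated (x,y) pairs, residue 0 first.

Initial moves: ULURUULU
Fold: move[1]->U => UUURUULU (positions: [(0, 0), (0, 1), (0, 2), (0, 3), (1, 3), (1, 4), (1, 5), (0, 5), (0, 6)])
Fold: move[6]->R => UUURUURU (positions: [(0, 0), (0, 1), (0, 2), (0, 3), (1, 3), (1, 4), (1, 5), (2, 5), (2, 6)])
Fold: move[2]->R => UURRUURU (positions: [(0, 0), (0, 1), (0, 2), (1, 2), (2, 2), (2, 3), (2, 4), (3, 4), (3, 5)])

Answer: (0,0) (0,1) (0,2) (1,2) (2,2) (2,3) (2,4) (3,4) (3,5)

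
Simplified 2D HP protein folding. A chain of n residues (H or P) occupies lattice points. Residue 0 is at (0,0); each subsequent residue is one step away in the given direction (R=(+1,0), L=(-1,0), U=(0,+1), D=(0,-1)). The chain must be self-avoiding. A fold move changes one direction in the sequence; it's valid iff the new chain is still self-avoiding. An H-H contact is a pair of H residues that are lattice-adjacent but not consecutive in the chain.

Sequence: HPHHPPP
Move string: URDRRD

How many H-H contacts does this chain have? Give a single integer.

Answer: 1

Derivation:
Positions: [(0, 0), (0, 1), (1, 1), (1, 0), (2, 0), (3, 0), (3, -1)]
H-H contact: residue 0 @(0,0) - residue 3 @(1, 0)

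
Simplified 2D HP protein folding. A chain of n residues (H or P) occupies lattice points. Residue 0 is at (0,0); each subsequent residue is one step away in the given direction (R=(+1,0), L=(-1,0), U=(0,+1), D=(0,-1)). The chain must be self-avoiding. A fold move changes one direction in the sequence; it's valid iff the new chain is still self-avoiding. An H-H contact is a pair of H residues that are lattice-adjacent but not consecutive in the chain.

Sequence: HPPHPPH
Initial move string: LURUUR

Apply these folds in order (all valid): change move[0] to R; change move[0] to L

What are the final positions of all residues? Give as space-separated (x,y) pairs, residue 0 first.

Initial moves: LURUUR
Fold: move[0]->R => RURUUR (positions: [(0, 0), (1, 0), (1, 1), (2, 1), (2, 2), (2, 3), (3, 3)])
Fold: move[0]->L => LURUUR (positions: [(0, 0), (-1, 0), (-1, 1), (0, 1), (0, 2), (0, 3), (1, 3)])

Answer: (0,0) (-1,0) (-1,1) (0,1) (0,2) (0,3) (1,3)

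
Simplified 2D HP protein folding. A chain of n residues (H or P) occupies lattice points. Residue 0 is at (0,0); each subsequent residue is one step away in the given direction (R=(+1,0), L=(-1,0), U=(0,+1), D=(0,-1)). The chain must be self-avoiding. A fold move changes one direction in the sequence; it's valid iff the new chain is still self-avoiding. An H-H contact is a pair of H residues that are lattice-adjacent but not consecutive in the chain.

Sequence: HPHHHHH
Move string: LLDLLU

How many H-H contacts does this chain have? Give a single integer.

Answer: 0

Derivation:
Positions: [(0, 0), (-1, 0), (-2, 0), (-2, -1), (-3, -1), (-4, -1), (-4, 0)]
No H-H contacts found.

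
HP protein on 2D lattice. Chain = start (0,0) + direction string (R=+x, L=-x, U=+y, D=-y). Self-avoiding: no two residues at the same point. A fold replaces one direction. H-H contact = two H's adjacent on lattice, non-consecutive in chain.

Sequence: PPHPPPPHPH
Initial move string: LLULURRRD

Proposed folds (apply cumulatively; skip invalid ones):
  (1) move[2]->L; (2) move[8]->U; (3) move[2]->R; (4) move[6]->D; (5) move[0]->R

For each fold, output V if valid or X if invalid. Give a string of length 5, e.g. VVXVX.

Answer: XVXXX

Derivation:
Initial: LLULURRRD -> [(0, 0), (-1, 0), (-2, 0), (-2, 1), (-3, 1), (-3, 2), (-2, 2), (-1, 2), (0, 2), (0, 1)]
Fold 1: move[2]->L => LLLLURRRD INVALID (collision), skipped
Fold 2: move[8]->U => LLULURRRU VALID
Fold 3: move[2]->R => LLRLURRRU INVALID (collision), skipped
Fold 4: move[6]->D => LLULURDRU INVALID (collision), skipped
Fold 5: move[0]->R => RLULURRRU INVALID (collision), skipped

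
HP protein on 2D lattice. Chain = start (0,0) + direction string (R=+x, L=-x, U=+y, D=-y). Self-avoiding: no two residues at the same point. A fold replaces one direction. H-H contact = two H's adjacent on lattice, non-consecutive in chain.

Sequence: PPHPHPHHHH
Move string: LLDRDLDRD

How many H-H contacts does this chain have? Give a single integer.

Positions: [(0, 0), (-1, 0), (-2, 0), (-2, -1), (-1, -1), (-1, -2), (-2, -2), (-2, -3), (-1, -3), (-1, -4)]
No H-H contacts found.

Answer: 0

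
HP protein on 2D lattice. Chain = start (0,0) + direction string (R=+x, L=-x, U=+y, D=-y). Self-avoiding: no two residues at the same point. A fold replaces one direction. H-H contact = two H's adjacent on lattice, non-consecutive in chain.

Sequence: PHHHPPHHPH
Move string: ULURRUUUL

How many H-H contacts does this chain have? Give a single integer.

Positions: [(0, 0), (0, 1), (-1, 1), (-1, 2), (0, 2), (1, 2), (1, 3), (1, 4), (1, 5), (0, 5)]
No H-H contacts found.

Answer: 0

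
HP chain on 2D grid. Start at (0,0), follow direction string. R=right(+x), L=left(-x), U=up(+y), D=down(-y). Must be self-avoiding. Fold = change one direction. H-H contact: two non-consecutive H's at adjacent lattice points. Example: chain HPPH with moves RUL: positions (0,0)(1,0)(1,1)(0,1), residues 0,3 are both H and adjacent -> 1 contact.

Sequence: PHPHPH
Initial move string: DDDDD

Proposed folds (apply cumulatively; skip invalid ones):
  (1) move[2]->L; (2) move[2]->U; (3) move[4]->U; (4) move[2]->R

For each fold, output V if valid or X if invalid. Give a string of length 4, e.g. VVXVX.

Initial: DDDDD -> [(0, 0), (0, -1), (0, -2), (0, -3), (0, -4), (0, -5)]
Fold 1: move[2]->L => DDLDD VALID
Fold 2: move[2]->U => DDUDD INVALID (collision), skipped
Fold 3: move[4]->U => DDLDU INVALID (collision), skipped
Fold 4: move[2]->R => DDRDD VALID

Answer: VXXV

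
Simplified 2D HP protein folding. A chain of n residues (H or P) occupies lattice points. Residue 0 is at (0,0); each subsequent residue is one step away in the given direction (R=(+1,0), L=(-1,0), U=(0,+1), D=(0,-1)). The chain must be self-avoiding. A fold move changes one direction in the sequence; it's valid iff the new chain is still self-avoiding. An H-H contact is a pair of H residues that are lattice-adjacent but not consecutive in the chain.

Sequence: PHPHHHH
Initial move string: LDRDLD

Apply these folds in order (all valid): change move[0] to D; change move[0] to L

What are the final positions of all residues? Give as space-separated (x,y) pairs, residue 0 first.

Initial moves: LDRDLD
Fold: move[0]->D => DDRDLD (positions: [(0, 0), (0, -1), (0, -2), (1, -2), (1, -3), (0, -3), (0, -4)])
Fold: move[0]->L => LDRDLD (positions: [(0, 0), (-1, 0), (-1, -1), (0, -1), (0, -2), (-1, -2), (-1, -3)])

Answer: (0,0) (-1,0) (-1,-1) (0,-1) (0,-2) (-1,-2) (-1,-3)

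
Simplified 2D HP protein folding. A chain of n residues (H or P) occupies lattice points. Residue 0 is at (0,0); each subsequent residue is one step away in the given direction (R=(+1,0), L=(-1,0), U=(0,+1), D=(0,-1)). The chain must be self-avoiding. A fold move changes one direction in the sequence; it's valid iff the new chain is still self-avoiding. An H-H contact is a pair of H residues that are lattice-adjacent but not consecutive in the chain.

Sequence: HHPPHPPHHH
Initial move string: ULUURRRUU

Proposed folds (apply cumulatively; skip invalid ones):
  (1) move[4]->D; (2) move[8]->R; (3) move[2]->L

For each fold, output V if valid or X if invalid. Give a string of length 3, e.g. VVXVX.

Answer: XVV

Derivation:
Initial: ULUURRRUU -> [(0, 0), (0, 1), (-1, 1), (-1, 2), (-1, 3), (0, 3), (1, 3), (2, 3), (2, 4), (2, 5)]
Fold 1: move[4]->D => ULUUDRRUU INVALID (collision), skipped
Fold 2: move[8]->R => ULUURRRUR VALID
Fold 3: move[2]->L => ULLURRRUR VALID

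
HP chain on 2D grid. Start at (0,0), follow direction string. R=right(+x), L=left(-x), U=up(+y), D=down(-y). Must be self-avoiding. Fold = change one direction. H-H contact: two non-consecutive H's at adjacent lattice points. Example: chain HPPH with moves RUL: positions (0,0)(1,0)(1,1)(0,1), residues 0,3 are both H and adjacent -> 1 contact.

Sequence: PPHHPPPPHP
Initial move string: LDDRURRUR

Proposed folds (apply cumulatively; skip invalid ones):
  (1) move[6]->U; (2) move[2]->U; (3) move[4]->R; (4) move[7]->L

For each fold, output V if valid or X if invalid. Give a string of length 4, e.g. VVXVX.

Answer: VXVX

Derivation:
Initial: LDDRURRUR -> [(0, 0), (-1, 0), (-1, -1), (-1, -2), (0, -2), (0, -1), (1, -1), (2, -1), (2, 0), (3, 0)]
Fold 1: move[6]->U => LDDRURUUR VALID
Fold 2: move[2]->U => LDURURUUR INVALID (collision), skipped
Fold 3: move[4]->R => LDDRRRUUR VALID
Fold 4: move[7]->L => LDDRRRULR INVALID (collision), skipped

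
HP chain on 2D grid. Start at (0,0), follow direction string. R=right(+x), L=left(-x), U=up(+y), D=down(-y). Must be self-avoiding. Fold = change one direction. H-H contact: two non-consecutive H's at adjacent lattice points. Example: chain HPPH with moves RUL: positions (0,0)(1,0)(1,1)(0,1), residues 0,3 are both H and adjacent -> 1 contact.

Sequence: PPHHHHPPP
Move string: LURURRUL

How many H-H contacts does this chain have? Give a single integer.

Positions: [(0, 0), (-1, 0), (-1, 1), (0, 1), (0, 2), (1, 2), (2, 2), (2, 3), (1, 3)]
No H-H contacts found.

Answer: 0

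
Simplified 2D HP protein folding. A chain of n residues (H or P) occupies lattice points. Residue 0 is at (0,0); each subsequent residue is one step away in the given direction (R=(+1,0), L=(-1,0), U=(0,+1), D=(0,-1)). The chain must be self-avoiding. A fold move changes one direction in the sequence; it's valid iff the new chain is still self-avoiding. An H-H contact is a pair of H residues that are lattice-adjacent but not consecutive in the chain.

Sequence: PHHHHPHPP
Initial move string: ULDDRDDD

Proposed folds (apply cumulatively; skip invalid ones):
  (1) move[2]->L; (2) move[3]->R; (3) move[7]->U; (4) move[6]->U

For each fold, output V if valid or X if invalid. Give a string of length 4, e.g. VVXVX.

Answer: VXXX

Derivation:
Initial: ULDDRDDD -> [(0, 0), (0, 1), (-1, 1), (-1, 0), (-1, -1), (0, -1), (0, -2), (0, -3), (0, -4)]
Fold 1: move[2]->L => ULLDRDDD VALID
Fold 2: move[3]->R => ULLRRDDD INVALID (collision), skipped
Fold 3: move[7]->U => ULLDRDDU INVALID (collision), skipped
Fold 4: move[6]->U => ULLDRDUD INVALID (collision), skipped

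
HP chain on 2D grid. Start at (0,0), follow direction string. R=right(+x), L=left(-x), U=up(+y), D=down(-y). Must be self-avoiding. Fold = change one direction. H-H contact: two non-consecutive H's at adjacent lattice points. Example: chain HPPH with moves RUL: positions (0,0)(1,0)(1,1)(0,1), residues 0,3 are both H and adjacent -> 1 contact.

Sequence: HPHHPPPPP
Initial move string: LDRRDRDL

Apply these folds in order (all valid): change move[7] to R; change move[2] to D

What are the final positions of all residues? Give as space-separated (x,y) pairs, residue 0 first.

Initial moves: LDRRDRDL
Fold: move[7]->R => LDRRDRDR (positions: [(0, 0), (-1, 0), (-1, -1), (0, -1), (1, -1), (1, -2), (2, -2), (2, -3), (3, -3)])
Fold: move[2]->D => LDDRDRDR (positions: [(0, 0), (-1, 0), (-1, -1), (-1, -2), (0, -2), (0, -3), (1, -3), (1, -4), (2, -4)])

Answer: (0,0) (-1,0) (-1,-1) (-1,-2) (0,-2) (0,-3) (1,-3) (1,-4) (2,-4)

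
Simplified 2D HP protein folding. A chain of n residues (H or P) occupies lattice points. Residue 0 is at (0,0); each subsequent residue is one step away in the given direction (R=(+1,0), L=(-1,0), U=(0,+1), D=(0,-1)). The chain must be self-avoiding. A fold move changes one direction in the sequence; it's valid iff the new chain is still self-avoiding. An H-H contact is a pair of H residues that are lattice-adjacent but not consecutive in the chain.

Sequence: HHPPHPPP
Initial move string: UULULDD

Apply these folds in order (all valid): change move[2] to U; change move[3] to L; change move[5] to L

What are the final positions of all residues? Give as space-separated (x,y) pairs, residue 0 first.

Answer: (0,0) (0,1) (0,2) (0,3) (-1,3) (-2,3) (-3,3) (-3,2)

Derivation:
Initial moves: UULULDD
Fold: move[2]->U => UUUULDD (positions: [(0, 0), (0, 1), (0, 2), (0, 3), (0, 4), (-1, 4), (-1, 3), (-1, 2)])
Fold: move[3]->L => UUULLDD (positions: [(0, 0), (0, 1), (0, 2), (0, 3), (-1, 3), (-2, 3), (-2, 2), (-2, 1)])
Fold: move[5]->L => UUULLLD (positions: [(0, 0), (0, 1), (0, 2), (0, 3), (-1, 3), (-2, 3), (-3, 3), (-3, 2)])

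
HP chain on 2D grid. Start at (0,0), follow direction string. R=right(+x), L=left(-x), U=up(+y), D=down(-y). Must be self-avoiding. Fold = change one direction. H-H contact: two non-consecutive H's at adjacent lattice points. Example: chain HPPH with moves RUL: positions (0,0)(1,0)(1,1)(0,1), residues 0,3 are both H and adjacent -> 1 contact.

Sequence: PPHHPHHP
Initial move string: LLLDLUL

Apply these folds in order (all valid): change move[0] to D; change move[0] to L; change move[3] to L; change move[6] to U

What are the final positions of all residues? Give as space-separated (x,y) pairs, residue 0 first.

Answer: (0,0) (-1,0) (-2,0) (-3,0) (-4,0) (-5,0) (-5,1) (-5,2)

Derivation:
Initial moves: LLLDLUL
Fold: move[0]->D => DLLDLUL (positions: [(0, 0), (0, -1), (-1, -1), (-2, -1), (-2, -2), (-3, -2), (-3, -1), (-4, -1)])
Fold: move[0]->L => LLLDLUL (positions: [(0, 0), (-1, 0), (-2, 0), (-3, 0), (-3, -1), (-4, -1), (-4, 0), (-5, 0)])
Fold: move[3]->L => LLLLLUL (positions: [(0, 0), (-1, 0), (-2, 0), (-3, 0), (-4, 0), (-5, 0), (-5, 1), (-6, 1)])
Fold: move[6]->U => LLLLLUU (positions: [(0, 0), (-1, 0), (-2, 0), (-3, 0), (-4, 0), (-5, 0), (-5, 1), (-5, 2)])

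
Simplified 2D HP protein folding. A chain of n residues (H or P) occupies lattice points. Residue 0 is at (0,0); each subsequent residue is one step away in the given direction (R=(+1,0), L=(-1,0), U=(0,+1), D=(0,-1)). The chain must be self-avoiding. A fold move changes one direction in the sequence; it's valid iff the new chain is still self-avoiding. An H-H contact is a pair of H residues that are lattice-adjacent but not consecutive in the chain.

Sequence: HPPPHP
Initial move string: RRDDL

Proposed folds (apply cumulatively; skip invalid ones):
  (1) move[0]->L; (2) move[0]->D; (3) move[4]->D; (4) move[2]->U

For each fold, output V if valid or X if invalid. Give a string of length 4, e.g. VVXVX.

Answer: XVVX

Derivation:
Initial: RRDDL -> [(0, 0), (1, 0), (2, 0), (2, -1), (2, -2), (1, -2)]
Fold 1: move[0]->L => LRDDL INVALID (collision), skipped
Fold 2: move[0]->D => DRDDL VALID
Fold 3: move[4]->D => DRDDD VALID
Fold 4: move[2]->U => DRUDD INVALID (collision), skipped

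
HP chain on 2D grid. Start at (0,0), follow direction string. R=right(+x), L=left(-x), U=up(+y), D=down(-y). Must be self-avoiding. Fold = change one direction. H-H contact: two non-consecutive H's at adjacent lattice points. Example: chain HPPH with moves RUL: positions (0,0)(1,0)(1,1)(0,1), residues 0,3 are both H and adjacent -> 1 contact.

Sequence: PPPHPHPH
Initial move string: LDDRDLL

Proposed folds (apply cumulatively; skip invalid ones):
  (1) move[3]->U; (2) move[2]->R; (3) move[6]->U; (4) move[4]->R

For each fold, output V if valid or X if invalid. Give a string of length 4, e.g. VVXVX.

Initial: LDDRDLL -> [(0, 0), (-1, 0), (-1, -1), (-1, -2), (0, -2), (0, -3), (-1, -3), (-2, -3)]
Fold 1: move[3]->U => LDDUDLL INVALID (collision), skipped
Fold 2: move[2]->R => LDRRDLL VALID
Fold 3: move[6]->U => LDRRDLU INVALID (collision), skipped
Fold 4: move[4]->R => LDRRRLL INVALID (collision), skipped

Answer: XVXX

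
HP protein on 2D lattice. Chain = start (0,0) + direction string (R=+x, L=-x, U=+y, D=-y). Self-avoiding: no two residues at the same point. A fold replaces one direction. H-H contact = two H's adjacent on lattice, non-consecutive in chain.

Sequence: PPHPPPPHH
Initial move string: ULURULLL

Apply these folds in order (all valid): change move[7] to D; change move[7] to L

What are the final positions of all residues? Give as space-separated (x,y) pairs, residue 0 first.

Answer: (0,0) (0,1) (-1,1) (-1,2) (0,2) (0,3) (-1,3) (-2,3) (-3,3)

Derivation:
Initial moves: ULURULLL
Fold: move[7]->D => ULURULLD (positions: [(0, 0), (0, 1), (-1, 1), (-1, 2), (0, 2), (0, 3), (-1, 3), (-2, 3), (-2, 2)])
Fold: move[7]->L => ULURULLL (positions: [(0, 0), (0, 1), (-1, 1), (-1, 2), (0, 2), (0, 3), (-1, 3), (-2, 3), (-3, 3)])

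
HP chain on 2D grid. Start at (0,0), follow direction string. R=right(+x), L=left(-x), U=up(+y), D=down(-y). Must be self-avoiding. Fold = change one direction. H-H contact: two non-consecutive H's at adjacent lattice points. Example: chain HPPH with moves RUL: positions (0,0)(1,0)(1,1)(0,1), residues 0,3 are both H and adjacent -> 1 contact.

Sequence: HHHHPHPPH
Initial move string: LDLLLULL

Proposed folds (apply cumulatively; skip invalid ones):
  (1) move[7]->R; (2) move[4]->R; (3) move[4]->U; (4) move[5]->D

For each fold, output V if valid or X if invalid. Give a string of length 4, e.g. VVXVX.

Answer: XXVX

Derivation:
Initial: LDLLLULL -> [(0, 0), (-1, 0), (-1, -1), (-2, -1), (-3, -1), (-4, -1), (-4, 0), (-5, 0), (-6, 0)]
Fold 1: move[7]->R => LDLLLULR INVALID (collision), skipped
Fold 2: move[4]->R => LDLLRULL INVALID (collision), skipped
Fold 3: move[4]->U => LDLLUULL VALID
Fold 4: move[5]->D => LDLLUDLL INVALID (collision), skipped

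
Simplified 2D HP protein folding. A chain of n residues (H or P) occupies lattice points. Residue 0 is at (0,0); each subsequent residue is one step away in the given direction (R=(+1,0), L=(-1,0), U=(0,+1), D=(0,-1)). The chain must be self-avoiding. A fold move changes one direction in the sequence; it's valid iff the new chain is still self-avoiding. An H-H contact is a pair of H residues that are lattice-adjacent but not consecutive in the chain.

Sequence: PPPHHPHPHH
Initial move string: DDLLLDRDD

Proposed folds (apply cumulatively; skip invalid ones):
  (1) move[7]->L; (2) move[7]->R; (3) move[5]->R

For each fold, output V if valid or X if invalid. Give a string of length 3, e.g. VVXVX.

Initial: DDLLLDRDD -> [(0, 0), (0, -1), (0, -2), (-1, -2), (-2, -2), (-3, -2), (-3, -3), (-2, -3), (-2, -4), (-2, -5)]
Fold 1: move[7]->L => DDLLLDRLD INVALID (collision), skipped
Fold 2: move[7]->R => DDLLLDRRD VALID
Fold 3: move[5]->R => DDLLLRRRD INVALID (collision), skipped

Answer: XVX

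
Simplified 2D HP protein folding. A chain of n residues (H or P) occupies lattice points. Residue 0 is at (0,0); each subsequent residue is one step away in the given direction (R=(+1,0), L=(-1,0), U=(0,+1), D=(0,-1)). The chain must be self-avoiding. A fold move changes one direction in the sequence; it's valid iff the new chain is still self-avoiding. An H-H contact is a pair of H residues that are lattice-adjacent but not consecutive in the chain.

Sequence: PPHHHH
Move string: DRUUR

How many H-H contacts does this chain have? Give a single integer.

Answer: 0

Derivation:
Positions: [(0, 0), (0, -1), (1, -1), (1, 0), (1, 1), (2, 1)]
No H-H contacts found.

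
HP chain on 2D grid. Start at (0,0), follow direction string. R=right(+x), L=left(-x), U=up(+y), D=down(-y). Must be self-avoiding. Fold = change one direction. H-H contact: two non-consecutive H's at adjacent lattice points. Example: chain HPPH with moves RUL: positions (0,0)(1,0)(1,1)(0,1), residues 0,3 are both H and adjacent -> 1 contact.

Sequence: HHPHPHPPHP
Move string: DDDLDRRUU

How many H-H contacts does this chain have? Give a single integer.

Positions: [(0, 0), (0, -1), (0, -2), (0, -3), (-1, -3), (-1, -4), (0, -4), (1, -4), (1, -3), (1, -2)]
H-H contact: residue 3 @(0,-3) - residue 8 @(1, -3)

Answer: 1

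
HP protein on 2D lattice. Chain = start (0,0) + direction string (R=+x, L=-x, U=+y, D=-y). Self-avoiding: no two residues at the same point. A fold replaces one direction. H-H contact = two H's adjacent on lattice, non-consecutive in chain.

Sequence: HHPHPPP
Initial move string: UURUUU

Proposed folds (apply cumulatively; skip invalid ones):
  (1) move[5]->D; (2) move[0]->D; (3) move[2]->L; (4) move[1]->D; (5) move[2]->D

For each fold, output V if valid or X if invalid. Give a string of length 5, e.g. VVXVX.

Initial: UURUUU -> [(0, 0), (0, 1), (0, 2), (1, 2), (1, 3), (1, 4), (1, 5)]
Fold 1: move[5]->D => UURUUD INVALID (collision), skipped
Fold 2: move[0]->D => DURUUU INVALID (collision), skipped
Fold 3: move[2]->L => UULUUU VALID
Fold 4: move[1]->D => UDLUUU INVALID (collision), skipped
Fold 5: move[2]->D => UUDUUU INVALID (collision), skipped

Answer: XXVXX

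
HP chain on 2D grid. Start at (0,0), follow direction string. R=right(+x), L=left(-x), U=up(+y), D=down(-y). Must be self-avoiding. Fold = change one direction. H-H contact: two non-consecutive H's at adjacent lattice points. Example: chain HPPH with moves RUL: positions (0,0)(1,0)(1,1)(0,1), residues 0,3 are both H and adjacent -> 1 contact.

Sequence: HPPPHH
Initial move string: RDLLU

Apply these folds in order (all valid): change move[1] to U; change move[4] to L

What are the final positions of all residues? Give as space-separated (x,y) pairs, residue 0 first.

Initial moves: RDLLU
Fold: move[1]->U => RULLU (positions: [(0, 0), (1, 0), (1, 1), (0, 1), (-1, 1), (-1, 2)])
Fold: move[4]->L => RULLL (positions: [(0, 0), (1, 0), (1, 1), (0, 1), (-1, 1), (-2, 1)])

Answer: (0,0) (1,0) (1,1) (0,1) (-1,1) (-2,1)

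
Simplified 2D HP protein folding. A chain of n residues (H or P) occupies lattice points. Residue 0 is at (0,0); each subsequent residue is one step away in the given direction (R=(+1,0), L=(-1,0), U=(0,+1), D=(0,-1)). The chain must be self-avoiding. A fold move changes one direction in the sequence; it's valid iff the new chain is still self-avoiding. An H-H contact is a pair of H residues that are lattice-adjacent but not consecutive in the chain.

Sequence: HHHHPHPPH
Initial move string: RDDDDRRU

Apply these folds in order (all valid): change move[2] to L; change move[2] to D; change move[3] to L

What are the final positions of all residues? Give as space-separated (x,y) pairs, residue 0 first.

Answer: (0,0) (1,0) (1,-1) (1,-2) (0,-2) (0,-3) (1,-3) (2,-3) (2,-2)

Derivation:
Initial moves: RDDDDRRU
Fold: move[2]->L => RDLDDRRU (positions: [(0, 0), (1, 0), (1, -1), (0, -1), (0, -2), (0, -3), (1, -3), (2, -3), (2, -2)])
Fold: move[2]->D => RDDDDRRU (positions: [(0, 0), (1, 0), (1, -1), (1, -2), (1, -3), (1, -4), (2, -4), (3, -4), (3, -3)])
Fold: move[3]->L => RDDLDRRU (positions: [(0, 0), (1, 0), (1, -1), (1, -2), (0, -2), (0, -3), (1, -3), (2, -3), (2, -2)])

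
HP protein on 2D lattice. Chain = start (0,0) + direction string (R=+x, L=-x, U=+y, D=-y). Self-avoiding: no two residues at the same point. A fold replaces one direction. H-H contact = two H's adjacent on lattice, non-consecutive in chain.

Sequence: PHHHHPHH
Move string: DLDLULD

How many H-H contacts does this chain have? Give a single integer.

Answer: 1

Derivation:
Positions: [(0, 0), (0, -1), (-1, -1), (-1, -2), (-2, -2), (-2, -1), (-3, -1), (-3, -2)]
H-H contact: residue 4 @(-2,-2) - residue 7 @(-3, -2)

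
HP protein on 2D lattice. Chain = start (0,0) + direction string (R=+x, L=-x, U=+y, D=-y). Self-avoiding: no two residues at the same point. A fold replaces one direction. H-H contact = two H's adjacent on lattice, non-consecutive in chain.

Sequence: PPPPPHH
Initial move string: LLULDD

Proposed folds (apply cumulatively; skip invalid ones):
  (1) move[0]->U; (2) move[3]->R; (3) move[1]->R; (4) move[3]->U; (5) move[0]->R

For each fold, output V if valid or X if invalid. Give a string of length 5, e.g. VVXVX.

Initial: LLULDD -> [(0, 0), (-1, 0), (-2, 0), (-2, 1), (-3, 1), (-3, 0), (-3, -1)]
Fold 1: move[0]->U => ULULDD VALID
Fold 2: move[3]->R => ULURDD INVALID (collision), skipped
Fold 3: move[1]->R => URULDD INVALID (collision), skipped
Fold 4: move[3]->U => ULUUDD INVALID (collision), skipped
Fold 5: move[0]->R => RLULDD INVALID (collision), skipped

Answer: VXXXX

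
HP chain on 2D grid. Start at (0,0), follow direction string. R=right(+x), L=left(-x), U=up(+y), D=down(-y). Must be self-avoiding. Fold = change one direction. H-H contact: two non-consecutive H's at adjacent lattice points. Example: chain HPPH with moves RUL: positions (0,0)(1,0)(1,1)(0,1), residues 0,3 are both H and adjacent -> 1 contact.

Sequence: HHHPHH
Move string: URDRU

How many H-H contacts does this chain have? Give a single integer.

Answer: 1

Derivation:
Positions: [(0, 0), (0, 1), (1, 1), (1, 0), (2, 0), (2, 1)]
H-H contact: residue 2 @(1,1) - residue 5 @(2, 1)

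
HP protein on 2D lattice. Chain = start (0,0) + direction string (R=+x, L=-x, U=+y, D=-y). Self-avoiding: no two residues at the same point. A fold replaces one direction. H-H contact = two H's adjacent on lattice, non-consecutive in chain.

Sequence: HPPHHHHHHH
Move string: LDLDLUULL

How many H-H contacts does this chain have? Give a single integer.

Answer: 1

Derivation:
Positions: [(0, 0), (-1, 0), (-1, -1), (-2, -1), (-2, -2), (-3, -2), (-3, -1), (-3, 0), (-4, 0), (-5, 0)]
H-H contact: residue 3 @(-2,-1) - residue 6 @(-3, -1)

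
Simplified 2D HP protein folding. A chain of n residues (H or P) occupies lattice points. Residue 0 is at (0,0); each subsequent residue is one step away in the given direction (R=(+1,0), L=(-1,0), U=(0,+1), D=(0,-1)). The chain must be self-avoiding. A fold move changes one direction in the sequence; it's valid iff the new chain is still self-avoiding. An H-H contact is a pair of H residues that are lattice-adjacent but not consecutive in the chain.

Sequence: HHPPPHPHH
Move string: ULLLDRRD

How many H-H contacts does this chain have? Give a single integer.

Positions: [(0, 0), (0, 1), (-1, 1), (-2, 1), (-3, 1), (-3, 0), (-2, 0), (-1, 0), (-1, -1)]
H-H contact: residue 0 @(0,0) - residue 7 @(-1, 0)

Answer: 1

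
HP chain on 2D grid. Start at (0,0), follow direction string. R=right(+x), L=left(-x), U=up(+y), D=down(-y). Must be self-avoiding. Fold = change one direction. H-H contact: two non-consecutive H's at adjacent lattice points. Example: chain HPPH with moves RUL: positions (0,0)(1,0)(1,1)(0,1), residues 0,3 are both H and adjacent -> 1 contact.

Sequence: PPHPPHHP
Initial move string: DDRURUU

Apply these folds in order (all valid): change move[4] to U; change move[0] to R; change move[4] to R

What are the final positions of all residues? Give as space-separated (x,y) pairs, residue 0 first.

Initial moves: DDRURUU
Fold: move[4]->U => DDRUUUU (positions: [(0, 0), (0, -1), (0, -2), (1, -2), (1, -1), (1, 0), (1, 1), (1, 2)])
Fold: move[0]->R => RDRUUUU (positions: [(0, 0), (1, 0), (1, -1), (2, -1), (2, 0), (2, 1), (2, 2), (2, 3)])
Fold: move[4]->R => RDRURUU (positions: [(0, 0), (1, 0), (1, -1), (2, -1), (2, 0), (3, 0), (3, 1), (3, 2)])

Answer: (0,0) (1,0) (1,-1) (2,-1) (2,0) (3,0) (3,1) (3,2)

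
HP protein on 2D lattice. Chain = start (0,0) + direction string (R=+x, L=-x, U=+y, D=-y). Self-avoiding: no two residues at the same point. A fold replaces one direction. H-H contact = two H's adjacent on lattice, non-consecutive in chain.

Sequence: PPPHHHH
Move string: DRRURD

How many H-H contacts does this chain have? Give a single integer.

Positions: [(0, 0), (0, -1), (1, -1), (2, -1), (2, 0), (3, 0), (3, -1)]
H-H contact: residue 3 @(2,-1) - residue 6 @(3, -1)

Answer: 1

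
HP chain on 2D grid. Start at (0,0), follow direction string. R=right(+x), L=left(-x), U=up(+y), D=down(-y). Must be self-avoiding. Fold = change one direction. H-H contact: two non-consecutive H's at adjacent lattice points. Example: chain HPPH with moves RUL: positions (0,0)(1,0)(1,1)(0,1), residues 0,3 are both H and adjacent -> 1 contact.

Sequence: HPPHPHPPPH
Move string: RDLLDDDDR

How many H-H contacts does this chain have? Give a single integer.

Answer: 1

Derivation:
Positions: [(0, 0), (1, 0), (1, -1), (0, -1), (-1, -1), (-1, -2), (-1, -3), (-1, -4), (-1, -5), (0, -5)]
H-H contact: residue 0 @(0,0) - residue 3 @(0, -1)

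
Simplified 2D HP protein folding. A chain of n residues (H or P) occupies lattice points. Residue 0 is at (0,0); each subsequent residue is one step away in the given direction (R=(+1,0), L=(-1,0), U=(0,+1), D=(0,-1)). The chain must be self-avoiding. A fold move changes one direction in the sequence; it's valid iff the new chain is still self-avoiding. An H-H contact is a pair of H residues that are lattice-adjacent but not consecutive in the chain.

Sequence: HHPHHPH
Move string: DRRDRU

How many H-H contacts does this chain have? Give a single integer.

Positions: [(0, 0), (0, -1), (1, -1), (2, -1), (2, -2), (3, -2), (3, -1)]
H-H contact: residue 3 @(2,-1) - residue 6 @(3, -1)

Answer: 1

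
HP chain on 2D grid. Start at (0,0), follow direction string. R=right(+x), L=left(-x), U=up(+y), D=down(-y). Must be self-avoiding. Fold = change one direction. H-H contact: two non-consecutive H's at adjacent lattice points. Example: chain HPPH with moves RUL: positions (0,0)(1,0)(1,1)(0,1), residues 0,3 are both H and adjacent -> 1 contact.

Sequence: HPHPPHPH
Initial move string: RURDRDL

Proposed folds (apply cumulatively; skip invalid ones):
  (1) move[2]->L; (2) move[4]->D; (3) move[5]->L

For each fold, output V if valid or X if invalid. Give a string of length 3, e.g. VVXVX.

Answer: XVV

Derivation:
Initial: RURDRDL -> [(0, 0), (1, 0), (1, 1), (2, 1), (2, 0), (3, 0), (3, -1), (2, -1)]
Fold 1: move[2]->L => RULDRDL INVALID (collision), skipped
Fold 2: move[4]->D => RURDDDL VALID
Fold 3: move[5]->L => RURDDLL VALID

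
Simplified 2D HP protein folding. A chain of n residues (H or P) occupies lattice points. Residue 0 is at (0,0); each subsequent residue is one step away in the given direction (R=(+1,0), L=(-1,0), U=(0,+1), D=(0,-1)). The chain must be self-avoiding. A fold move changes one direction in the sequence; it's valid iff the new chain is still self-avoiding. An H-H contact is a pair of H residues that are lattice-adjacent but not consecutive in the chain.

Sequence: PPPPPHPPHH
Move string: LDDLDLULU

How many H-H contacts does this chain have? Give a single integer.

Answer: 0

Derivation:
Positions: [(0, 0), (-1, 0), (-1, -1), (-1, -2), (-2, -2), (-2, -3), (-3, -3), (-3, -2), (-4, -2), (-4, -1)]
No H-H contacts found.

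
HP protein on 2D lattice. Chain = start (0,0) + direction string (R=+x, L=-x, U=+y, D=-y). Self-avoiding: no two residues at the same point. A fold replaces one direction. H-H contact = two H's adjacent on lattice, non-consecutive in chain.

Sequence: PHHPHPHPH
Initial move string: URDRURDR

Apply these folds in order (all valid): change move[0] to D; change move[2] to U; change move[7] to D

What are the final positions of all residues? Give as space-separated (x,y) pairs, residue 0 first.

Answer: (0,0) (0,-1) (1,-1) (1,0) (2,0) (2,1) (3,1) (3,0) (3,-1)

Derivation:
Initial moves: URDRURDR
Fold: move[0]->D => DRDRURDR (positions: [(0, 0), (0, -1), (1, -1), (1, -2), (2, -2), (2, -1), (3, -1), (3, -2), (4, -2)])
Fold: move[2]->U => DRURURDR (positions: [(0, 0), (0, -1), (1, -1), (1, 0), (2, 0), (2, 1), (3, 1), (3, 0), (4, 0)])
Fold: move[7]->D => DRURURDD (positions: [(0, 0), (0, -1), (1, -1), (1, 0), (2, 0), (2, 1), (3, 1), (3, 0), (3, -1)])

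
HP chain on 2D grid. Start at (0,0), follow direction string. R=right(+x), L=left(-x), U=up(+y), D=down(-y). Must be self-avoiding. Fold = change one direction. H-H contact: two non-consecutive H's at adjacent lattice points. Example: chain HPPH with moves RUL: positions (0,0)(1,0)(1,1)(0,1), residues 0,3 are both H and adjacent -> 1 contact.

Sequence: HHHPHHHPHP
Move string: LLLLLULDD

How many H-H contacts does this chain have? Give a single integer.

Positions: [(0, 0), (-1, 0), (-2, 0), (-3, 0), (-4, 0), (-5, 0), (-5, 1), (-6, 1), (-6, 0), (-6, -1)]
H-H contact: residue 5 @(-5,0) - residue 8 @(-6, 0)

Answer: 1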